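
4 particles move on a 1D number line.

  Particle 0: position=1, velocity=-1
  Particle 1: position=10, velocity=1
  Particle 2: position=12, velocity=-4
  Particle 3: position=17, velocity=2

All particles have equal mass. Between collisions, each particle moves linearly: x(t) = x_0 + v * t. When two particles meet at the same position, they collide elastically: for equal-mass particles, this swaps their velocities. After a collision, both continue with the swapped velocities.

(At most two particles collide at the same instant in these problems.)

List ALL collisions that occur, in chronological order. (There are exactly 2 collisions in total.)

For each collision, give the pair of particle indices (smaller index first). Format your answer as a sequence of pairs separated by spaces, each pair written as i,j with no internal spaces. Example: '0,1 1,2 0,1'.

Collision at t=2/5: particles 1 and 2 swap velocities; positions: p0=3/5 p1=52/5 p2=52/5 p3=89/5; velocities now: v0=-1 v1=-4 v2=1 v3=2
Collision at t=11/3: particles 0 and 1 swap velocities; positions: p0=-8/3 p1=-8/3 p2=41/3 p3=73/3; velocities now: v0=-4 v1=-1 v2=1 v3=2

Answer: 1,2 0,1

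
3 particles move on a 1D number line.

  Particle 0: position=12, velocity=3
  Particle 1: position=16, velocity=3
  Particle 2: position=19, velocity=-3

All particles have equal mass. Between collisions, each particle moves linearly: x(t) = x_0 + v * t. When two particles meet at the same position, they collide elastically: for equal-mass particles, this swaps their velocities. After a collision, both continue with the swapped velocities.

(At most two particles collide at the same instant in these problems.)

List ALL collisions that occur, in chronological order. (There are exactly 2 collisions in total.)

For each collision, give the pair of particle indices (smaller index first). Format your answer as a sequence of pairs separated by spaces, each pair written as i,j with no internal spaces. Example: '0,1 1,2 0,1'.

Answer: 1,2 0,1

Derivation:
Collision at t=1/2: particles 1 and 2 swap velocities; positions: p0=27/2 p1=35/2 p2=35/2; velocities now: v0=3 v1=-3 v2=3
Collision at t=7/6: particles 0 and 1 swap velocities; positions: p0=31/2 p1=31/2 p2=39/2; velocities now: v0=-3 v1=3 v2=3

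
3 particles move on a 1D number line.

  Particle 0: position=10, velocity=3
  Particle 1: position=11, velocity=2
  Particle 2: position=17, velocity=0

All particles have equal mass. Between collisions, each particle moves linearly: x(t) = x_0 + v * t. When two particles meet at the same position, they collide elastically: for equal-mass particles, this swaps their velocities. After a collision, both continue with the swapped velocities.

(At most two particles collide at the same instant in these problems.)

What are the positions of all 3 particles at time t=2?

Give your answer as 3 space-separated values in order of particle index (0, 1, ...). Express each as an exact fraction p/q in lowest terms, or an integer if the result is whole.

Answer: 15 16 17

Derivation:
Collision at t=1: particles 0 and 1 swap velocities; positions: p0=13 p1=13 p2=17; velocities now: v0=2 v1=3 v2=0
Advance to t=2 (no further collisions before then); velocities: v0=2 v1=3 v2=0; positions = 15 16 17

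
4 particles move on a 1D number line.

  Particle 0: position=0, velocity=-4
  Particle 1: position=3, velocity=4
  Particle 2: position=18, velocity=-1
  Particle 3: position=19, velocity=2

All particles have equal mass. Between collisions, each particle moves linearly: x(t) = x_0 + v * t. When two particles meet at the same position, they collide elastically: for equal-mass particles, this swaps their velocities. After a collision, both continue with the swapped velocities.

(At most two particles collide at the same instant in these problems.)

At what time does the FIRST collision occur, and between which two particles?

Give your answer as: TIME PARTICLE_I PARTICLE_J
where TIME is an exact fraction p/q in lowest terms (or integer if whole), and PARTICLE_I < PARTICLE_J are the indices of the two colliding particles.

Pair (0,1): pos 0,3 vel -4,4 -> not approaching (rel speed -8 <= 0)
Pair (1,2): pos 3,18 vel 4,-1 -> gap=15, closing at 5/unit, collide at t=3
Pair (2,3): pos 18,19 vel -1,2 -> not approaching (rel speed -3 <= 0)
Earliest collision: t=3 between 1 and 2

Answer: 3 1 2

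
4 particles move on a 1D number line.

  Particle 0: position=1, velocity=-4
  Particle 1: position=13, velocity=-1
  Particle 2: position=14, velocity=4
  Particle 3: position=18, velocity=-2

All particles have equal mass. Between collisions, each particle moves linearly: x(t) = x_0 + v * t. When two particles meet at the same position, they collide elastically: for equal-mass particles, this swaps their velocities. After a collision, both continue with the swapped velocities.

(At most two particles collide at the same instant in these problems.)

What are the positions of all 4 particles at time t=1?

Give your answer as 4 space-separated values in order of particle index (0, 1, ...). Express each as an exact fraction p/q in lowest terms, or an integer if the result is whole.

Answer: -3 12 16 18

Derivation:
Collision at t=2/3: particles 2 and 3 swap velocities; positions: p0=-5/3 p1=37/3 p2=50/3 p3=50/3; velocities now: v0=-4 v1=-1 v2=-2 v3=4
Advance to t=1 (no further collisions before then); velocities: v0=-4 v1=-1 v2=-2 v3=4; positions = -3 12 16 18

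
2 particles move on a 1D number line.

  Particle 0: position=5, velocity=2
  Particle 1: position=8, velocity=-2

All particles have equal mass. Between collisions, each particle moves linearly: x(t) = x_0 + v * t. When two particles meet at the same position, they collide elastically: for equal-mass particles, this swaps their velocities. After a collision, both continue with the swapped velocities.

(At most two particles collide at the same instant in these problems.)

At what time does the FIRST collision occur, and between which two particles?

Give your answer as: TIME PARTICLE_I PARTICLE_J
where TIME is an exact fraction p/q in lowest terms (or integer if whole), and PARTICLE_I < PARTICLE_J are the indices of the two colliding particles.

Answer: 3/4 0 1

Derivation:
Pair (0,1): pos 5,8 vel 2,-2 -> gap=3, closing at 4/unit, collide at t=3/4
Earliest collision: t=3/4 between 0 and 1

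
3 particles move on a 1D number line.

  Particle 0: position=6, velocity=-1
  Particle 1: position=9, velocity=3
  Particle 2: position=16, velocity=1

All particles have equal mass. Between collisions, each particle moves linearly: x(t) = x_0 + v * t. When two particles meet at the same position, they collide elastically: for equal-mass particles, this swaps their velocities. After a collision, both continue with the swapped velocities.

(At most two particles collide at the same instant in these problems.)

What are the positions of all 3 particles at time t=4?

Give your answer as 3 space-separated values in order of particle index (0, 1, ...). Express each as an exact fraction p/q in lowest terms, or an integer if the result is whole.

Collision at t=7/2: particles 1 and 2 swap velocities; positions: p0=5/2 p1=39/2 p2=39/2; velocities now: v0=-1 v1=1 v2=3
Advance to t=4 (no further collisions before then); velocities: v0=-1 v1=1 v2=3; positions = 2 20 21

Answer: 2 20 21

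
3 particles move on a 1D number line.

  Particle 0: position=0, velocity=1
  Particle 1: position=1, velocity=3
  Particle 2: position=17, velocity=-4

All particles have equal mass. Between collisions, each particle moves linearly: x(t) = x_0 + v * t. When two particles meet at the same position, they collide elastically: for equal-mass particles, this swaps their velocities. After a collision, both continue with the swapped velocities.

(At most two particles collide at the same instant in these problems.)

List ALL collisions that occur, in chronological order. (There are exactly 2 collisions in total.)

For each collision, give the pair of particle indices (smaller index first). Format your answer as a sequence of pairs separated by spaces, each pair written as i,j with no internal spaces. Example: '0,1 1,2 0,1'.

Collision at t=16/7: particles 1 and 2 swap velocities; positions: p0=16/7 p1=55/7 p2=55/7; velocities now: v0=1 v1=-4 v2=3
Collision at t=17/5: particles 0 and 1 swap velocities; positions: p0=17/5 p1=17/5 p2=56/5; velocities now: v0=-4 v1=1 v2=3

Answer: 1,2 0,1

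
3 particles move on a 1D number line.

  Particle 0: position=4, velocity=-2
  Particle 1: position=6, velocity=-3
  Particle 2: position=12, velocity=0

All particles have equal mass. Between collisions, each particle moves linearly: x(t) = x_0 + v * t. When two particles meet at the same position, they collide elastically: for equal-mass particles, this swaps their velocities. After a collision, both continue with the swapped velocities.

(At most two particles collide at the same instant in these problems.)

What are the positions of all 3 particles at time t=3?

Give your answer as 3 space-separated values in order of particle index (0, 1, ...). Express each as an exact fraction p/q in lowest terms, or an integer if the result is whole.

Collision at t=2: particles 0 and 1 swap velocities; positions: p0=0 p1=0 p2=12; velocities now: v0=-3 v1=-2 v2=0
Advance to t=3 (no further collisions before then); velocities: v0=-3 v1=-2 v2=0; positions = -3 -2 12

Answer: -3 -2 12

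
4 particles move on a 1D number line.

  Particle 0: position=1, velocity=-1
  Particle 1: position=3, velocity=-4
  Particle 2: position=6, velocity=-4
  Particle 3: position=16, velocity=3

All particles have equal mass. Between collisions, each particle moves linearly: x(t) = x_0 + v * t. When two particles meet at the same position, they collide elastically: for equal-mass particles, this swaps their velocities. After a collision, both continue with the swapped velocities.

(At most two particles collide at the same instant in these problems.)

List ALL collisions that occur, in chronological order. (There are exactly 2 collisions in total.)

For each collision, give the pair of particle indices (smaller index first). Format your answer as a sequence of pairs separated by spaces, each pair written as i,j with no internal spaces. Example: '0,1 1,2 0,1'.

Answer: 0,1 1,2

Derivation:
Collision at t=2/3: particles 0 and 1 swap velocities; positions: p0=1/3 p1=1/3 p2=10/3 p3=18; velocities now: v0=-4 v1=-1 v2=-4 v3=3
Collision at t=5/3: particles 1 and 2 swap velocities; positions: p0=-11/3 p1=-2/3 p2=-2/3 p3=21; velocities now: v0=-4 v1=-4 v2=-1 v3=3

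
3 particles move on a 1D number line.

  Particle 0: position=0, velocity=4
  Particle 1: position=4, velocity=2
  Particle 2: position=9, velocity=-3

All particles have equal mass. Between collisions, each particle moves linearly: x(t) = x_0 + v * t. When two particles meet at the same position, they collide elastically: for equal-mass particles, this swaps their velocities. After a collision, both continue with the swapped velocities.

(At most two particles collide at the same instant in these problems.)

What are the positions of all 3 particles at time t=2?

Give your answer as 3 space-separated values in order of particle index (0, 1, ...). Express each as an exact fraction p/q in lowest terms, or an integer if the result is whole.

Collision at t=1: particles 1 and 2 swap velocities; positions: p0=4 p1=6 p2=6; velocities now: v0=4 v1=-3 v2=2
Collision at t=9/7: particles 0 and 1 swap velocities; positions: p0=36/7 p1=36/7 p2=46/7; velocities now: v0=-3 v1=4 v2=2
Collision at t=2: particles 1 and 2 swap velocities; positions: p0=3 p1=8 p2=8; velocities now: v0=-3 v1=2 v2=4
Advance to t=2 (no further collisions before then); velocities: v0=-3 v1=2 v2=4; positions = 3 8 8

Answer: 3 8 8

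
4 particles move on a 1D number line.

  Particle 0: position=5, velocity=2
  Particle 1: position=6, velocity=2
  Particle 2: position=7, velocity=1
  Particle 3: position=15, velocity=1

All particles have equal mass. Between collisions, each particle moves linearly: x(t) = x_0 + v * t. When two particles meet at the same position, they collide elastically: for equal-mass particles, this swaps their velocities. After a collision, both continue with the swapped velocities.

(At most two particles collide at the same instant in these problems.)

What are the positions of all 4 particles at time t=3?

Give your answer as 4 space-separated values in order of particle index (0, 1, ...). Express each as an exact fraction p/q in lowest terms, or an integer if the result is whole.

Collision at t=1: particles 1 and 2 swap velocities; positions: p0=7 p1=8 p2=8 p3=16; velocities now: v0=2 v1=1 v2=2 v3=1
Collision at t=2: particles 0 and 1 swap velocities; positions: p0=9 p1=9 p2=10 p3=17; velocities now: v0=1 v1=2 v2=2 v3=1
Advance to t=3 (no further collisions before then); velocities: v0=1 v1=2 v2=2 v3=1; positions = 10 11 12 18

Answer: 10 11 12 18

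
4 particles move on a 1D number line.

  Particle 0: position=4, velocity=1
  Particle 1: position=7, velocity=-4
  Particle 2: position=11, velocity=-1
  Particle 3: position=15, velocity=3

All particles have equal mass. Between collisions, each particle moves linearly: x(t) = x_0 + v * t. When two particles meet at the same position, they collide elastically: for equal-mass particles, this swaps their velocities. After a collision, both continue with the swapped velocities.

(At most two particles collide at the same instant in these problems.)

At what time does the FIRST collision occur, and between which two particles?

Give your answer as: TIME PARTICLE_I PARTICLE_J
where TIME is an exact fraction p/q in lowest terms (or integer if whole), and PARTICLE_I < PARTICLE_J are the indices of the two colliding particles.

Answer: 3/5 0 1

Derivation:
Pair (0,1): pos 4,7 vel 1,-4 -> gap=3, closing at 5/unit, collide at t=3/5
Pair (1,2): pos 7,11 vel -4,-1 -> not approaching (rel speed -3 <= 0)
Pair (2,3): pos 11,15 vel -1,3 -> not approaching (rel speed -4 <= 0)
Earliest collision: t=3/5 between 0 and 1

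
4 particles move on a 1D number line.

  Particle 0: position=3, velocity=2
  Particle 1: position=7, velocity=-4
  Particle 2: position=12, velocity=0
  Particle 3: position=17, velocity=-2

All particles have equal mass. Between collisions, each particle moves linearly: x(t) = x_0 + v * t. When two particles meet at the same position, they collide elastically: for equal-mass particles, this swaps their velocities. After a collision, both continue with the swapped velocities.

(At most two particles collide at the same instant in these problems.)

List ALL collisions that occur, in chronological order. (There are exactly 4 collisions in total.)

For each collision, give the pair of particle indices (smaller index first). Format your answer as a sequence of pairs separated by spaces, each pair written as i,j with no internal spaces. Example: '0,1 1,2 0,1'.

Collision at t=2/3: particles 0 and 1 swap velocities; positions: p0=13/3 p1=13/3 p2=12 p3=47/3; velocities now: v0=-4 v1=2 v2=0 v3=-2
Collision at t=5/2: particles 2 and 3 swap velocities; positions: p0=-3 p1=8 p2=12 p3=12; velocities now: v0=-4 v1=2 v2=-2 v3=0
Collision at t=7/2: particles 1 and 2 swap velocities; positions: p0=-7 p1=10 p2=10 p3=12; velocities now: v0=-4 v1=-2 v2=2 v3=0
Collision at t=9/2: particles 2 and 3 swap velocities; positions: p0=-11 p1=8 p2=12 p3=12; velocities now: v0=-4 v1=-2 v2=0 v3=2

Answer: 0,1 2,3 1,2 2,3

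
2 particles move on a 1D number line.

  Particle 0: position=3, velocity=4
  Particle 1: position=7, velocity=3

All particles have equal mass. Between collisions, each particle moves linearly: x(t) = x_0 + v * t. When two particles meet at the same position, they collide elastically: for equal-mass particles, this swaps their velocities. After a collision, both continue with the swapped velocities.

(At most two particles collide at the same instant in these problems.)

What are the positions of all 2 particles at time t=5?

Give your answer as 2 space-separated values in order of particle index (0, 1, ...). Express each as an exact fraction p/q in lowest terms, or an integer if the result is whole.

Collision at t=4: particles 0 and 1 swap velocities; positions: p0=19 p1=19; velocities now: v0=3 v1=4
Advance to t=5 (no further collisions before then); velocities: v0=3 v1=4; positions = 22 23

Answer: 22 23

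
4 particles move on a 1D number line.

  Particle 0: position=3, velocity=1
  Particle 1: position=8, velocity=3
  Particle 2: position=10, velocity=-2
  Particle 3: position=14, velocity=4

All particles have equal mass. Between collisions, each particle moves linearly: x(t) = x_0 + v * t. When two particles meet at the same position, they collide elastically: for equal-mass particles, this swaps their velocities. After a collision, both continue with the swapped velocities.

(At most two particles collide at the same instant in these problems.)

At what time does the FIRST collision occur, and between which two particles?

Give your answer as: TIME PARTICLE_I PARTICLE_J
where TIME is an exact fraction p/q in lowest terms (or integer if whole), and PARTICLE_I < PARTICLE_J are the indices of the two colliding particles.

Answer: 2/5 1 2

Derivation:
Pair (0,1): pos 3,8 vel 1,3 -> not approaching (rel speed -2 <= 0)
Pair (1,2): pos 8,10 vel 3,-2 -> gap=2, closing at 5/unit, collide at t=2/5
Pair (2,3): pos 10,14 vel -2,4 -> not approaching (rel speed -6 <= 0)
Earliest collision: t=2/5 between 1 and 2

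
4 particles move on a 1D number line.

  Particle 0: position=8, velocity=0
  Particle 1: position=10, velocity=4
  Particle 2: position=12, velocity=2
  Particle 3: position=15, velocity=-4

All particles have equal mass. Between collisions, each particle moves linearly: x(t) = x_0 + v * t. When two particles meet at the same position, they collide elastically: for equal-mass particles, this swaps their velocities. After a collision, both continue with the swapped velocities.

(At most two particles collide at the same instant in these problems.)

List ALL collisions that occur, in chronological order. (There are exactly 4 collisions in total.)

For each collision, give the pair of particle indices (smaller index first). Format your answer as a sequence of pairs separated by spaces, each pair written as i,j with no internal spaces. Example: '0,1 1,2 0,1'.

Collision at t=1/2: particles 2 and 3 swap velocities; positions: p0=8 p1=12 p2=13 p3=13; velocities now: v0=0 v1=4 v2=-4 v3=2
Collision at t=5/8: particles 1 and 2 swap velocities; positions: p0=8 p1=25/2 p2=25/2 p3=53/4; velocities now: v0=0 v1=-4 v2=4 v3=2
Collision at t=1: particles 2 and 3 swap velocities; positions: p0=8 p1=11 p2=14 p3=14; velocities now: v0=0 v1=-4 v2=2 v3=4
Collision at t=7/4: particles 0 and 1 swap velocities; positions: p0=8 p1=8 p2=31/2 p3=17; velocities now: v0=-4 v1=0 v2=2 v3=4

Answer: 2,3 1,2 2,3 0,1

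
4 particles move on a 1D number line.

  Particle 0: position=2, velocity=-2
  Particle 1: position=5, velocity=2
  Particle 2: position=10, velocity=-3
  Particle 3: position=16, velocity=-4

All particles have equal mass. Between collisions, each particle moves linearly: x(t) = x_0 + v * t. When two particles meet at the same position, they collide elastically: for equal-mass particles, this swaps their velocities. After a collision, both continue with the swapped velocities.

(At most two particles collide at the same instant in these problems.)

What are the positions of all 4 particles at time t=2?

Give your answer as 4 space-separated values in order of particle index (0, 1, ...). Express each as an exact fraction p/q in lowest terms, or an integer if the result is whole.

Answer: -2 4 8 9

Derivation:
Collision at t=1: particles 1 and 2 swap velocities; positions: p0=0 p1=7 p2=7 p3=12; velocities now: v0=-2 v1=-3 v2=2 v3=-4
Collision at t=11/6: particles 2 and 3 swap velocities; positions: p0=-5/3 p1=9/2 p2=26/3 p3=26/3; velocities now: v0=-2 v1=-3 v2=-4 v3=2
Advance to t=2 (no further collisions before then); velocities: v0=-2 v1=-3 v2=-4 v3=2; positions = -2 4 8 9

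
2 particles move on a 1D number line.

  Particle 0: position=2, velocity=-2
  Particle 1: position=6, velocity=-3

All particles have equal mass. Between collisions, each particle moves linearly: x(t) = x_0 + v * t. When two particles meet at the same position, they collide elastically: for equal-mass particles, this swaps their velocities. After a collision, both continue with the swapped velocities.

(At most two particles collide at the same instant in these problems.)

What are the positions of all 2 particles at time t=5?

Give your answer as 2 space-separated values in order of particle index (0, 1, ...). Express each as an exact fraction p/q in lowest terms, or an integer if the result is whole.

Answer: -9 -8

Derivation:
Collision at t=4: particles 0 and 1 swap velocities; positions: p0=-6 p1=-6; velocities now: v0=-3 v1=-2
Advance to t=5 (no further collisions before then); velocities: v0=-3 v1=-2; positions = -9 -8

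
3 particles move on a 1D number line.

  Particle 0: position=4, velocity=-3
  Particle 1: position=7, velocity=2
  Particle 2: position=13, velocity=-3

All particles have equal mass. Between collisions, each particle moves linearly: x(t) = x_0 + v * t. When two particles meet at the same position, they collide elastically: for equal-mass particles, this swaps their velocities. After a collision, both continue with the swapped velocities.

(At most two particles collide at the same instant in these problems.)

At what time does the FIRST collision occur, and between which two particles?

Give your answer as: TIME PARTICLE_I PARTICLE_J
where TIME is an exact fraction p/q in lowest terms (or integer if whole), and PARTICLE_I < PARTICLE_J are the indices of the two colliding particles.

Pair (0,1): pos 4,7 vel -3,2 -> not approaching (rel speed -5 <= 0)
Pair (1,2): pos 7,13 vel 2,-3 -> gap=6, closing at 5/unit, collide at t=6/5
Earliest collision: t=6/5 between 1 and 2

Answer: 6/5 1 2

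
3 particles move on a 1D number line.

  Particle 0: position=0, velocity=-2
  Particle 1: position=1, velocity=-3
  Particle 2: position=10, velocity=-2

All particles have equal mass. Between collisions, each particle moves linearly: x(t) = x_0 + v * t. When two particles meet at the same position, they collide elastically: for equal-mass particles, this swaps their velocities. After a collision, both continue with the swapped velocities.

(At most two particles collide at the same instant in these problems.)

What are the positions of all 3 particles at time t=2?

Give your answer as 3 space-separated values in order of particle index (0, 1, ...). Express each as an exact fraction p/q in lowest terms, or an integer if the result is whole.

Answer: -5 -4 6

Derivation:
Collision at t=1: particles 0 and 1 swap velocities; positions: p0=-2 p1=-2 p2=8; velocities now: v0=-3 v1=-2 v2=-2
Advance to t=2 (no further collisions before then); velocities: v0=-3 v1=-2 v2=-2; positions = -5 -4 6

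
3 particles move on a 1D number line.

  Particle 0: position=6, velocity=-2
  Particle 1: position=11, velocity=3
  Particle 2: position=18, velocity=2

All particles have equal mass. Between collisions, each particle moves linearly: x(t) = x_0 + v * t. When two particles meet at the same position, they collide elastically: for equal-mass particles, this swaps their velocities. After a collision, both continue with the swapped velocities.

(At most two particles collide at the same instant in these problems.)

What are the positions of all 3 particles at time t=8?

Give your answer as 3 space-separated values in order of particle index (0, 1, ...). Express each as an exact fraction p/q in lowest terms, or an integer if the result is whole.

Collision at t=7: particles 1 and 2 swap velocities; positions: p0=-8 p1=32 p2=32; velocities now: v0=-2 v1=2 v2=3
Advance to t=8 (no further collisions before then); velocities: v0=-2 v1=2 v2=3; positions = -10 34 35

Answer: -10 34 35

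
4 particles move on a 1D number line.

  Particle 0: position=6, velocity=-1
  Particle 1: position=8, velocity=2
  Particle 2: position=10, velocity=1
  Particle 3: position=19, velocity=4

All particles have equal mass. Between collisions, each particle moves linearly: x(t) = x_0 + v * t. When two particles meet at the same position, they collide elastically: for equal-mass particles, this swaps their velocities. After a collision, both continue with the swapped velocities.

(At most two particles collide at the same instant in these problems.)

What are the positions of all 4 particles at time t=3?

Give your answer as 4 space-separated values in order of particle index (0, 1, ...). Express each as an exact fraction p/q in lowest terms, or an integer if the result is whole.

Answer: 3 13 14 31

Derivation:
Collision at t=2: particles 1 and 2 swap velocities; positions: p0=4 p1=12 p2=12 p3=27; velocities now: v0=-1 v1=1 v2=2 v3=4
Advance to t=3 (no further collisions before then); velocities: v0=-1 v1=1 v2=2 v3=4; positions = 3 13 14 31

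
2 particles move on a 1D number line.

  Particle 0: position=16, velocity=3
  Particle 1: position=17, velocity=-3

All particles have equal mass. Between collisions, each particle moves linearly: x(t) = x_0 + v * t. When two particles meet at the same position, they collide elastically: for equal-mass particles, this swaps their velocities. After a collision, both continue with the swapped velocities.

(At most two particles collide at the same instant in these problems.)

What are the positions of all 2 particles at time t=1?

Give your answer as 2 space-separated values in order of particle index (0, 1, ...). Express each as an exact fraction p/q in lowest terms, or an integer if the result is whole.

Answer: 14 19

Derivation:
Collision at t=1/6: particles 0 and 1 swap velocities; positions: p0=33/2 p1=33/2; velocities now: v0=-3 v1=3
Advance to t=1 (no further collisions before then); velocities: v0=-3 v1=3; positions = 14 19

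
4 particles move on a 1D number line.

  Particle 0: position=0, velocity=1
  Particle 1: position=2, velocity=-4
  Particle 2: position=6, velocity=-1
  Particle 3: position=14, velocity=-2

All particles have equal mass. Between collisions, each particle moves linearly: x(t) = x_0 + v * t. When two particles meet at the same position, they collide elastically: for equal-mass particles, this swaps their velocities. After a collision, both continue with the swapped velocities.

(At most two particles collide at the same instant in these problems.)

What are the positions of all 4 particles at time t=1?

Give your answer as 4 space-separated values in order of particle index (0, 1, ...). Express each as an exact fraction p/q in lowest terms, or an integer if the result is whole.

Answer: -2 1 5 12

Derivation:
Collision at t=2/5: particles 0 and 1 swap velocities; positions: p0=2/5 p1=2/5 p2=28/5 p3=66/5; velocities now: v0=-4 v1=1 v2=-1 v3=-2
Advance to t=1 (no further collisions before then); velocities: v0=-4 v1=1 v2=-1 v3=-2; positions = -2 1 5 12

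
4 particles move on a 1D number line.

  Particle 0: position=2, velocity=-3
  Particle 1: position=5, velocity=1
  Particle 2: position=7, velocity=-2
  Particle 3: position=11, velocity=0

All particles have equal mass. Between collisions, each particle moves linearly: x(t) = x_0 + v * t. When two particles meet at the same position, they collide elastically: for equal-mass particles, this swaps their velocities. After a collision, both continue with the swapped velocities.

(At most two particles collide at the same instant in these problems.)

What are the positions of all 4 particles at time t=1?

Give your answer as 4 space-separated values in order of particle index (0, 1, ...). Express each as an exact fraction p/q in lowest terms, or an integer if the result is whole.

Answer: -1 5 6 11

Derivation:
Collision at t=2/3: particles 1 and 2 swap velocities; positions: p0=0 p1=17/3 p2=17/3 p3=11; velocities now: v0=-3 v1=-2 v2=1 v3=0
Advance to t=1 (no further collisions before then); velocities: v0=-3 v1=-2 v2=1 v3=0; positions = -1 5 6 11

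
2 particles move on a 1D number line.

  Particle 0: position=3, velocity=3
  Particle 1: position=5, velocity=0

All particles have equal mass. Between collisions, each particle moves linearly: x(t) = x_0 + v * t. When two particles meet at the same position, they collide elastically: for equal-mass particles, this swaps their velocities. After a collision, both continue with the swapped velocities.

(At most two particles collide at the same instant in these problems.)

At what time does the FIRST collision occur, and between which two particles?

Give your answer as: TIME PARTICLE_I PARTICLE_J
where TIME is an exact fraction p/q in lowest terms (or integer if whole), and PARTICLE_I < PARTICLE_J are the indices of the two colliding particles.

Pair (0,1): pos 3,5 vel 3,0 -> gap=2, closing at 3/unit, collide at t=2/3
Earliest collision: t=2/3 between 0 and 1

Answer: 2/3 0 1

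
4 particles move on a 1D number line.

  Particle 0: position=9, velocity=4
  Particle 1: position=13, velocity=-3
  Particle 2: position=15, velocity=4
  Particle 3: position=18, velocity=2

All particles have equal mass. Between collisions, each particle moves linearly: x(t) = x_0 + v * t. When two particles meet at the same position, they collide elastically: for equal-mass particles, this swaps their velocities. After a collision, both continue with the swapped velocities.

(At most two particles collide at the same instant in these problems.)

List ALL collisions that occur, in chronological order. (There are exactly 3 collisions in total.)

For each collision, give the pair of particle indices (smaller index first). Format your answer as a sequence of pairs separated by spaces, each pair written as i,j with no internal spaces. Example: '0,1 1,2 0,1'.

Answer: 0,1 2,3 1,2

Derivation:
Collision at t=4/7: particles 0 and 1 swap velocities; positions: p0=79/7 p1=79/7 p2=121/7 p3=134/7; velocities now: v0=-3 v1=4 v2=4 v3=2
Collision at t=3/2: particles 2 and 3 swap velocities; positions: p0=17/2 p1=15 p2=21 p3=21; velocities now: v0=-3 v1=4 v2=2 v3=4
Collision at t=9/2: particles 1 and 2 swap velocities; positions: p0=-1/2 p1=27 p2=27 p3=33; velocities now: v0=-3 v1=2 v2=4 v3=4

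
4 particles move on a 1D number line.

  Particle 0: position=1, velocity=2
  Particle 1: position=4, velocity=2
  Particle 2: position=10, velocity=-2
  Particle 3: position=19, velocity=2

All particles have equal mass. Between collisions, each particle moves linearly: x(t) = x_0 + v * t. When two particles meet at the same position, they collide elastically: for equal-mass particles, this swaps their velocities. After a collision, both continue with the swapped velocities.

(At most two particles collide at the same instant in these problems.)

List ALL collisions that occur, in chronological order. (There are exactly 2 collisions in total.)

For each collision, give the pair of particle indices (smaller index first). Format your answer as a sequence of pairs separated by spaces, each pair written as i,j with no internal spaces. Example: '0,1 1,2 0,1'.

Answer: 1,2 0,1

Derivation:
Collision at t=3/2: particles 1 and 2 swap velocities; positions: p0=4 p1=7 p2=7 p3=22; velocities now: v0=2 v1=-2 v2=2 v3=2
Collision at t=9/4: particles 0 and 1 swap velocities; positions: p0=11/2 p1=11/2 p2=17/2 p3=47/2; velocities now: v0=-2 v1=2 v2=2 v3=2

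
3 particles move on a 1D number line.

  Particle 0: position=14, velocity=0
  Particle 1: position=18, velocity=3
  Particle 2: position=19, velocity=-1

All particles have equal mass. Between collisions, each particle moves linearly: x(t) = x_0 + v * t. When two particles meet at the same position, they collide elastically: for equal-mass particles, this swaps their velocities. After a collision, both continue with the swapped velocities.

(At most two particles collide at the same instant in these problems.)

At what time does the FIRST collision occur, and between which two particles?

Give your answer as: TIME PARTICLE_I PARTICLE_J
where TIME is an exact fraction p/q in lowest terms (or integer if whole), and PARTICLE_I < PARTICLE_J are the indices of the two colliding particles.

Answer: 1/4 1 2

Derivation:
Pair (0,1): pos 14,18 vel 0,3 -> not approaching (rel speed -3 <= 0)
Pair (1,2): pos 18,19 vel 3,-1 -> gap=1, closing at 4/unit, collide at t=1/4
Earliest collision: t=1/4 between 1 and 2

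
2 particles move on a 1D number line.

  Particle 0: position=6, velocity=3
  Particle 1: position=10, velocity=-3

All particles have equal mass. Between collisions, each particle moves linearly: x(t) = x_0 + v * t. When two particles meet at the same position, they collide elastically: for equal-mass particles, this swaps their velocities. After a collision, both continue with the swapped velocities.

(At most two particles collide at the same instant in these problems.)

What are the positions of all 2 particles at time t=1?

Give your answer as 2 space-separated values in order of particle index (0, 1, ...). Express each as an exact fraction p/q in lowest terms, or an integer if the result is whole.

Collision at t=2/3: particles 0 and 1 swap velocities; positions: p0=8 p1=8; velocities now: v0=-3 v1=3
Advance to t=1 (no further collisions before then); velocities: v0=-3 v1=3; positions = 7 9

Answer: 7 9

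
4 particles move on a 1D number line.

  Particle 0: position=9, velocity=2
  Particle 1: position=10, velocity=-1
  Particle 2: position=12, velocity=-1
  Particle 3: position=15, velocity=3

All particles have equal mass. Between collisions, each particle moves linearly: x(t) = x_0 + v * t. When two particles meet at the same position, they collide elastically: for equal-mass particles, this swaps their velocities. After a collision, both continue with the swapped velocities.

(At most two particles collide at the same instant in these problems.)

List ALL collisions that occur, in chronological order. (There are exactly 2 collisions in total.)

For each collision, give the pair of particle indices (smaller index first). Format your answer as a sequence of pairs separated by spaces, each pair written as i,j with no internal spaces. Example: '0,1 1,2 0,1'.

Collision at t=1/3: particles 0 and 1 swap velocities; positions: p0=29/3 p1=29/3 p2=35/3 p3=16; velocities now: v0=-1 v1=2 v2=-1 v3=3
Collision at t=1: particles 1 and 2 swap velocities; positions: p0=9 p1=11 p2=11 p3=18; velocities now: v0=-1 v1=-1 v2=2 v3=3

Answer: 0,1 1,2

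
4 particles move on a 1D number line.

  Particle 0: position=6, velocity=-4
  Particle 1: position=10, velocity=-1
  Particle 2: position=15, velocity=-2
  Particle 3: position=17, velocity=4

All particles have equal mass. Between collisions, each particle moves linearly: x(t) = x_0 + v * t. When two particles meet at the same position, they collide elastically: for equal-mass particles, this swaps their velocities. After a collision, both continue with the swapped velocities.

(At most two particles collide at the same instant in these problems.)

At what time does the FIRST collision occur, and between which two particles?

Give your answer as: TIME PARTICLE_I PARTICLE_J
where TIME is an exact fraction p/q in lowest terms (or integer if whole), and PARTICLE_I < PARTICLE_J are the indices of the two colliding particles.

Answer: 5 1 2

Derivation:
Pair (0,1): pos 6,10 vel -4,-1 -> not approaching (rel speed -3 <= 0)
Pair (1,2): pos 10,15 vel -1,-2 -> gap=5, closing at 1/unit, collide at t=5
Pair (2,3): pos 15,17 vel -2,4 -> not approaching (rel speed -6 <= 0)
Earliest collision: t=5 between 1 and 2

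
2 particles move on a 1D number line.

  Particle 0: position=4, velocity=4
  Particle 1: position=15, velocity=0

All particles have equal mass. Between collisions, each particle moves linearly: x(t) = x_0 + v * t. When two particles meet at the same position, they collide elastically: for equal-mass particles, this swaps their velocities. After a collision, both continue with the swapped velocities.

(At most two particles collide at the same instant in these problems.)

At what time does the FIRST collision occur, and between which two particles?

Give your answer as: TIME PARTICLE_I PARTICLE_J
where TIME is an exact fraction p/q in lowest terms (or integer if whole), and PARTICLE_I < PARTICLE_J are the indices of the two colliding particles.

Pair (0,1): pos 4,15 vel 4,0 -> gap=11, closing at 4/unit, collide at t=11/4
Earliest collision: t=11/4 between 0 and 1

Answer: 11/4 0 1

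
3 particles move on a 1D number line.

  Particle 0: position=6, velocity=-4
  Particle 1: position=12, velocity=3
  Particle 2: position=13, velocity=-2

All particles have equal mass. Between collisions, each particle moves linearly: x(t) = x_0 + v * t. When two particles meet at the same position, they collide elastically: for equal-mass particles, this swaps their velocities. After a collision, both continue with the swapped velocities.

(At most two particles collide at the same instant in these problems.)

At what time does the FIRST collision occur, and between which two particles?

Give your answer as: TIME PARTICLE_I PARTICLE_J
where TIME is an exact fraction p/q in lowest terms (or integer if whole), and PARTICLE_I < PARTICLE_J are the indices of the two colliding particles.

Answer: 1/5 1 2

Derivation:
Pair (0,1): pos 6,12 vel -4,3 -> not approaching (rel speed -7 <= 0)
Pair (1,2): pos 12,13 vel 3,-2 -> gap=1, closing at 5/unit, collide at t=1/5
Earliest collision: t=1/5 between 1 and 2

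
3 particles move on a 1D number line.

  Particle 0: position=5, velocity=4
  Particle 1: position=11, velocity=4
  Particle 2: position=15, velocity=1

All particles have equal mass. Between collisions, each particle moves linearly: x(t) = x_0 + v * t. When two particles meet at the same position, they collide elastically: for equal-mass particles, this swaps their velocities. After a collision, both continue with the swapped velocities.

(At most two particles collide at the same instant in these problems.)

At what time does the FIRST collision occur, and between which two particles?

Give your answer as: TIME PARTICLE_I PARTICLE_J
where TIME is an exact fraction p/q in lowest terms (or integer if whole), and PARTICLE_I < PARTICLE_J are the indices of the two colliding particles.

Pair (0,1): pos 5,11 vel 4,4 -> not approaching (rel speed 0 <= 0)
Pair (1,2): pos 11,15 vel 4,1 -> gap=4, closing at 3/unit, collide at t=4/3
Earliest collision: t=4/3 between 1 and 2

Answer: 4/3 1 2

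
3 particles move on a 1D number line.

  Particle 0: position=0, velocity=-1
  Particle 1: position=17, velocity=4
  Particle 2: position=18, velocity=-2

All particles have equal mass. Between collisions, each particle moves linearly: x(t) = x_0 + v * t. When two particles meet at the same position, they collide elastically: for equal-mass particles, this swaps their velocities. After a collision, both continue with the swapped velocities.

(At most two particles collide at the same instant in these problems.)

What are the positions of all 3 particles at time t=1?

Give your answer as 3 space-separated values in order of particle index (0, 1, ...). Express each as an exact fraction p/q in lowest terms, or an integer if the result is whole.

Collision at t=1/6: particles 1 and 2 swap velocities; positions: p0=-1/6 p1=53/3 p2=53/3; velocities now: v0=-1 v1=-2 v2=4
Advance to t=1 (no further collisions before then); velocities: v0=-1 v1=-2 v2=4; positions = -1 16 21

Answer: -1 16 21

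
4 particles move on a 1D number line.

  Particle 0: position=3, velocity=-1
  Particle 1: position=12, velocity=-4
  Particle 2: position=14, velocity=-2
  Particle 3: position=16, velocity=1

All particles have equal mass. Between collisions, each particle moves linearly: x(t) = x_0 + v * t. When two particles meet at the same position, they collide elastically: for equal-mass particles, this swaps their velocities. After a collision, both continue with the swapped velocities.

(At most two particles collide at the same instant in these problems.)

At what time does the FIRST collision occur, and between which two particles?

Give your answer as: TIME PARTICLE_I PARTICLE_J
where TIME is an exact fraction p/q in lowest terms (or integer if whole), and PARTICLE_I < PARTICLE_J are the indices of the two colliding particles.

Answer: 3 0 1

Derivation:
Pair (0,1): pos 3,12 vel -1,-4 -> gap=9, closing at 3/unit, collide at t=3
Pair (1,2): pos 12,14 vel -4,-2 -> not approaching (rel speed -2 <= 0)
Pair (2,3): pos 14,16 vel -2,1 -> not approaching (rel speed -3 <= 0)
Earliest collision: t=3 between 0 and 1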